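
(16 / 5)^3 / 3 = 10.92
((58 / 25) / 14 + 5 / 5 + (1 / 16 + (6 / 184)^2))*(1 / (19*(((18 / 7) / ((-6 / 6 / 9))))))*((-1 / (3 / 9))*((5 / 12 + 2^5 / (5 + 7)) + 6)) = 99233927 / 1302609600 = 0.08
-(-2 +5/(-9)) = 23/9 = 2.56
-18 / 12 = -1.50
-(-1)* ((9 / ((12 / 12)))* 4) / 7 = 36 / 7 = 5.14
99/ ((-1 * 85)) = -99/ 85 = -1.16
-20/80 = -1/4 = -0.25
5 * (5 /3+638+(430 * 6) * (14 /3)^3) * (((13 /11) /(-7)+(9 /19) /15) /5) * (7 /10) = -1187529694 /47025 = -25253.16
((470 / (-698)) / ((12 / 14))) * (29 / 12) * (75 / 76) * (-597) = 237332375 / 212192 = 1118.48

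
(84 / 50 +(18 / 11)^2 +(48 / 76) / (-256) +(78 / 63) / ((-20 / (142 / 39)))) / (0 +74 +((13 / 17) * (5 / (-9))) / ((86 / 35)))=699597446881 / 12506411024800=0.06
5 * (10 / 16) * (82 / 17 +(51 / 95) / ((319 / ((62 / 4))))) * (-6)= -74953455 / 824296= -90.93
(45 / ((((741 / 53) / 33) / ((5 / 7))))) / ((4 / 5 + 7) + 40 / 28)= 655875 / 79781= 8.22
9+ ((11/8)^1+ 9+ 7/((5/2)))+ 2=967/40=24.18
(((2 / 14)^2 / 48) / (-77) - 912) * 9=-495500547 / 60368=-8208.00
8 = 8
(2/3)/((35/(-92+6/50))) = -4594/2625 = -1.75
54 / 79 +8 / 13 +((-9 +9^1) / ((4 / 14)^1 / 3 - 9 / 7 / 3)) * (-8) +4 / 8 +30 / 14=56675 / 14378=3.94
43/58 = 0.74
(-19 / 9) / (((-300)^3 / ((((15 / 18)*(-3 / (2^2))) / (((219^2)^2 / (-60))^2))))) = -19 / 571447943595043067628000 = -0.00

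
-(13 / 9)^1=-1.44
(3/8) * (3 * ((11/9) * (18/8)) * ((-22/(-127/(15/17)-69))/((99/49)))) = 8085/51104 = 0.16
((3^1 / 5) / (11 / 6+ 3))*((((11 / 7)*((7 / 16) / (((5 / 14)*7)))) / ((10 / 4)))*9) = 891 / 7250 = 0.12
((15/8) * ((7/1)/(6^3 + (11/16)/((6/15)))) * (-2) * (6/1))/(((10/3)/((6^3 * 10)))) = -3265920/6967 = -468.77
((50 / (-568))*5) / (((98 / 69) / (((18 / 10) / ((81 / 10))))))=-2875 / 41748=-0.07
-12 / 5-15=-87 / 5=-17.40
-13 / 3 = -4.33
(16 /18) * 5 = 40 /9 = 4.44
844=844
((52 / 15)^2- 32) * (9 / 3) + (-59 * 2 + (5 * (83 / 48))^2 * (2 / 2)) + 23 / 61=-361265483 / 3513600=-102.82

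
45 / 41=1.10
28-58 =-30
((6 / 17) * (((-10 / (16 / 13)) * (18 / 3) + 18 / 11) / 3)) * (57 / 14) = -118161 / 5236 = -22.57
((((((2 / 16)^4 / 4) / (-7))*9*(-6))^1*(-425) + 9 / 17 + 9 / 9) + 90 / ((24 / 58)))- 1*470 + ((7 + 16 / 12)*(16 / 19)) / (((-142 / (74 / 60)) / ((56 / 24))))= -8923339673813 / 35506888704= -251.31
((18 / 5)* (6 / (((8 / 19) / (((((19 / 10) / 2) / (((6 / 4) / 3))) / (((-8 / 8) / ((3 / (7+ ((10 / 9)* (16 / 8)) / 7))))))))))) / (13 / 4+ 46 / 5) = -614061 / 191315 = -3.21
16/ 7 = 2.29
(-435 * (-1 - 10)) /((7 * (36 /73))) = 1386.13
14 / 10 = 7 / 5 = 1.40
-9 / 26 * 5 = -45 / 26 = -1.73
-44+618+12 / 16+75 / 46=576.38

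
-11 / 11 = -1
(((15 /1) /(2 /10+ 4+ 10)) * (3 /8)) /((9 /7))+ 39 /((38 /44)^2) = 10784743 /205048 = 52.60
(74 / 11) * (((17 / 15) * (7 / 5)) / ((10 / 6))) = 8806 / 1375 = 6.40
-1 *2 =-2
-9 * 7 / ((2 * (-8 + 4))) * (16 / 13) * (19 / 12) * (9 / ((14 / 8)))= 1026 / 13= 78.92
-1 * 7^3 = -343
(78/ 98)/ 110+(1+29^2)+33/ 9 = 13674547/ 16170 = 845.67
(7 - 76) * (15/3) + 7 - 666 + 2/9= -9034/9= -1003.78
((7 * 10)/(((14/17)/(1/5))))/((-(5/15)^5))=-4131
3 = 3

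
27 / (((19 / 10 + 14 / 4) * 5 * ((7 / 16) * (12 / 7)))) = 4 / 3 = 1.33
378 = 378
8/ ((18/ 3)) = 4/ 3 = 1.33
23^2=529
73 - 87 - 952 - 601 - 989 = -2556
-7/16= -0.44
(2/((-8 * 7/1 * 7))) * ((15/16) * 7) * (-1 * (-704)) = -165/7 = -23.57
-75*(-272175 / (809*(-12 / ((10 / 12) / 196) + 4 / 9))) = -918590625 / 102733292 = -8.94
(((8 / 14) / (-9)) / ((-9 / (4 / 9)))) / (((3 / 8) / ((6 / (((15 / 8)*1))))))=2048 / 76545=0.03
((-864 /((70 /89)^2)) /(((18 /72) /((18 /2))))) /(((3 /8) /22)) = -3613496832 /1225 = -2949793.33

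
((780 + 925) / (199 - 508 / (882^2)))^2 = 109951997733911025 / 1497813223334464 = 73.41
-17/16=-1.06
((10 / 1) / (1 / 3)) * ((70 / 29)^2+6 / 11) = 1768380 / 9251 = 191.16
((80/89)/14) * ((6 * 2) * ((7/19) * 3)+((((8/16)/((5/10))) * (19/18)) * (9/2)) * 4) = 24520/11837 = 2.07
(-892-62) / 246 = -3.88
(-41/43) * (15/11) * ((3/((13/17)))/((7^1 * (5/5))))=-31365/43043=-0.73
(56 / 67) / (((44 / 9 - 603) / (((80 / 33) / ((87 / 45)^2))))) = -432000 / 476639273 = -0.00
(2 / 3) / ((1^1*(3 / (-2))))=-4 / 9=-0.44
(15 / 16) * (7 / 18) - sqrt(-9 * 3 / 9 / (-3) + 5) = 35 / 96 - sqrt(6) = -2.08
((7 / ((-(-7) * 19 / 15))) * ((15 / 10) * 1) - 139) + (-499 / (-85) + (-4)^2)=-374503 / 3230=-115.95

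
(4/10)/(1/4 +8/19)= 152/255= 0.60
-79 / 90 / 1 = -79 / 90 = -0.88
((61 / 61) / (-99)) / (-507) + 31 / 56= 1556039 / 2810808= 0.55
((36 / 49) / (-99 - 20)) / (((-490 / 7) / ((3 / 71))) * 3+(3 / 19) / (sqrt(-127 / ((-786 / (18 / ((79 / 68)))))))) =1368 * sqrt(67030473) / 449030306868213343+4687397280 / 3773363923262297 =0.00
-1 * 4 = -4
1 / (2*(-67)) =-1 / 134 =-0.01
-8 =-8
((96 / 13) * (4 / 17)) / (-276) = -32 / 5083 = -0.01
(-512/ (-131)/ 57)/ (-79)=-512/ 589893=-0.00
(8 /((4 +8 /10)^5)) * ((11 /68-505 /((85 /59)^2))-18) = -314464375 /383533056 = -0.82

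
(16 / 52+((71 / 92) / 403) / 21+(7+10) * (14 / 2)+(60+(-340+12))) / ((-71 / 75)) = 2894279125 / 18426772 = 157.07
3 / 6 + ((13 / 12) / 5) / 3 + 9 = 1723 / 180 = 9.57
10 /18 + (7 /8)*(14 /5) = 541 /180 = 3.01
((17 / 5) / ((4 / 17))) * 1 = 289 / 20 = 14.45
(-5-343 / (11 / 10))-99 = -415.82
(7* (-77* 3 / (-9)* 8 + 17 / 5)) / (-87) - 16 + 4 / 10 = -8455 / 261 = -32.39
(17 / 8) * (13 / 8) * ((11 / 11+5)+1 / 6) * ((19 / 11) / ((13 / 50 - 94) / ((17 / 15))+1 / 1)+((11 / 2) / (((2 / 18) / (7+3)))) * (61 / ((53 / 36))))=679089922426955 / 1554902976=436741.03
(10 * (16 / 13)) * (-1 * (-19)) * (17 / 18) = 25840 / 117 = 220.85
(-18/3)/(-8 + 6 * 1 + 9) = -6/7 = -0.86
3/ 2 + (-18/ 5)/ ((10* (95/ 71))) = 5847/ 4750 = 1.23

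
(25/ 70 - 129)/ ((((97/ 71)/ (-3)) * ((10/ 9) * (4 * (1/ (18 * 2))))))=31072653/ 13580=2288.12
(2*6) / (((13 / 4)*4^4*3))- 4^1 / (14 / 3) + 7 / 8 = 33 / 1456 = 0.02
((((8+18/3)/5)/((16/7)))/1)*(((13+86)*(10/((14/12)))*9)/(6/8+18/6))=2494.80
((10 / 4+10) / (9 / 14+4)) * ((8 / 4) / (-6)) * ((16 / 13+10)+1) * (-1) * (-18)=-33390 / 169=-197.57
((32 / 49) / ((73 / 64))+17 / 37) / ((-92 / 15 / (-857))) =1755800175 / 12176108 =144.20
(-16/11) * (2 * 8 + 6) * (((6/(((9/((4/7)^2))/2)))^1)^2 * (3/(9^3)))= -131072/5250987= -0.02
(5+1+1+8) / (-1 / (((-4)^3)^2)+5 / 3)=184320 / 20477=9.00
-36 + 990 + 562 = 1516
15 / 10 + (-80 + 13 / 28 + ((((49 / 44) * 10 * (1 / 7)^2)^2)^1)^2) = -127957965 / 1639792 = -78.03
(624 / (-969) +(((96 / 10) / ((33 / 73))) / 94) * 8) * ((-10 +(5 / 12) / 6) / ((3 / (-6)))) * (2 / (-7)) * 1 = -300664 / 45543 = -6.60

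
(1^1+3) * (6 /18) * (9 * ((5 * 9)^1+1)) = 552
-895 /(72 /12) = -895 /6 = -149.17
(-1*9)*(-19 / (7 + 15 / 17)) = 2907 / 134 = 21.69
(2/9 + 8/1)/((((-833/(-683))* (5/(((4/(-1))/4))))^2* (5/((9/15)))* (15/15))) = 34520186/1301041875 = 0.03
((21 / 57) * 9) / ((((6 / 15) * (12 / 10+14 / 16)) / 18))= 71.91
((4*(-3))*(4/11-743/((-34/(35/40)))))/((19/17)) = -174897/836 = -209.21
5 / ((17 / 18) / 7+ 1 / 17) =2142 / 83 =25.81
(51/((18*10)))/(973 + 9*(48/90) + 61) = 17/62328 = 0.00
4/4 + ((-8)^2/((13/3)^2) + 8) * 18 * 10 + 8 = 348561/169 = 2062.49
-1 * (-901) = 901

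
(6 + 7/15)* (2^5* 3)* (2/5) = 6208/25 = 248.32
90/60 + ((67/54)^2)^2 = 32905705/8503056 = 3.87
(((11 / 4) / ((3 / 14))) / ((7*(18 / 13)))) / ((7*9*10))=143 / 68040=0.00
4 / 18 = 2 / 9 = 0.22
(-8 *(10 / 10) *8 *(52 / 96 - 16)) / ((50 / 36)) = 17808 / 25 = 712.32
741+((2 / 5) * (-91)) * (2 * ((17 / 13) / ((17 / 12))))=3369 / 5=673.80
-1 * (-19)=19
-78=-78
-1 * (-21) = 21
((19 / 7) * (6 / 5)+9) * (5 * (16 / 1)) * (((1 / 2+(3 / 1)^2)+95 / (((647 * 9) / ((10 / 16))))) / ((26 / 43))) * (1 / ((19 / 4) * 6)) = 3151126 / 5823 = 541.15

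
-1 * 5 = -5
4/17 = 0.24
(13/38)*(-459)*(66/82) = -196911/1558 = -126.39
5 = 5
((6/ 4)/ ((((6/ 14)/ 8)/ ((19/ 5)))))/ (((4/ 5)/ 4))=532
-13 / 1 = -13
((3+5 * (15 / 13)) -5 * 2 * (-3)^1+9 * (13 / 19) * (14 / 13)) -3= 10473 / 247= 42.40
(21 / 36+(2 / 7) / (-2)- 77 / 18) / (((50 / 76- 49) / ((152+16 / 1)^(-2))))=18373 / 6532783488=0.00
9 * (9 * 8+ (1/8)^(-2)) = 1224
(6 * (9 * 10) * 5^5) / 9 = 187500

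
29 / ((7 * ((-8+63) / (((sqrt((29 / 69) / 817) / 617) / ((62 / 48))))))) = 232 * sqrt(1634817) / 138374950945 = 0.00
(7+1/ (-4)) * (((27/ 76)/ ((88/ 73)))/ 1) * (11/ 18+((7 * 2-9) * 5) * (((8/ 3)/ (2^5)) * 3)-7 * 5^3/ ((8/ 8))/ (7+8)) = -102.39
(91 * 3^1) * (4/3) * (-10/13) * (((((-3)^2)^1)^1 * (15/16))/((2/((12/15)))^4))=-1512/25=-60.48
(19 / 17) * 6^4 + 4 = 24692 / 17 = 1452.47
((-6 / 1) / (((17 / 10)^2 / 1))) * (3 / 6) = -300 / 289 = -1.04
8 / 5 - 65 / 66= 203 / 330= 0.62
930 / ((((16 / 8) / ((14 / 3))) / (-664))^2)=6697210240 / 3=2232403413.33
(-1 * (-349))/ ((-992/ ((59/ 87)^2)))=-1214869/ 7508448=-0.16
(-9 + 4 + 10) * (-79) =-395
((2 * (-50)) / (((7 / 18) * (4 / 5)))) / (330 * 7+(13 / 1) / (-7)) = -2250 / 16157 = -0.14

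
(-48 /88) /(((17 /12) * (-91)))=72 /17017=0.00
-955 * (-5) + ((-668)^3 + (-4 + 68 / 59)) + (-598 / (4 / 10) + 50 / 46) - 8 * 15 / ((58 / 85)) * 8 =-11730175409137 / 39353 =-298075760.66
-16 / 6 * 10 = -26.67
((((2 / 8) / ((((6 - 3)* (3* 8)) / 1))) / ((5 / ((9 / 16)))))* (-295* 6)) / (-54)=59 / 4608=0.01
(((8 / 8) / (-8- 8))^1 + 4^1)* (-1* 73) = -4599 / 16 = -287.44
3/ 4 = 0.75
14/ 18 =7/ 9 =0.78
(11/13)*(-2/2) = -11/13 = -0.85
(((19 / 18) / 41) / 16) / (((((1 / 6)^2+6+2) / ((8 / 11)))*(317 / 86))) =0.00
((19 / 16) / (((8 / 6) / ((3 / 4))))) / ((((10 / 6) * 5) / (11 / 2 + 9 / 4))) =15903 / 25600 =0.62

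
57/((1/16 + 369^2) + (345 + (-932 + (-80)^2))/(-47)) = 0.00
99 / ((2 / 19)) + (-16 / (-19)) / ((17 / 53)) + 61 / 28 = 8549329 / 9044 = 945.30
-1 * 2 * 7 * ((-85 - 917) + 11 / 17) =238322 / 17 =14018.94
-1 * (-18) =18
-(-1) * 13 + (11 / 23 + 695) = 16295 / 23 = 708.48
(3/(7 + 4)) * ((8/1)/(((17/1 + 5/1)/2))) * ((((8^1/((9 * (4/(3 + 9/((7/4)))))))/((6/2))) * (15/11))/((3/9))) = 4560/9317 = 0.49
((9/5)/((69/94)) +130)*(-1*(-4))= 60928/115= 529.81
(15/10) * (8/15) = 4/5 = 0.80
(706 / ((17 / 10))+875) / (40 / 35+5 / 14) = 43870 / 51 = 860.20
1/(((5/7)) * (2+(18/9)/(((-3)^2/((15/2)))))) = 21/55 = 0.38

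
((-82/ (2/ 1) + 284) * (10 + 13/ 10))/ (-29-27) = -27459/ 560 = -49.03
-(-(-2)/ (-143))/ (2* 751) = 0.00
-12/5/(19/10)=-24/19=-1.26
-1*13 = -13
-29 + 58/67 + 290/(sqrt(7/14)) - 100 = -8585/67 + 290 *sqrt(2) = 281.99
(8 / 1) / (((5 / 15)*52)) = 6 / 13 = 0.46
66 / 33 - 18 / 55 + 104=105.67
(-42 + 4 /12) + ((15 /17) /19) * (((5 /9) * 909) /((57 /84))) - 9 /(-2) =-95951 /36822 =-2.61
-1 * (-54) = 54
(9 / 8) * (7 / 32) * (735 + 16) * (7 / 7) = 47313 / 256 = 184.82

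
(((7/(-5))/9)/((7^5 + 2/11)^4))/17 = -102487/893741179644736052443965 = -0.00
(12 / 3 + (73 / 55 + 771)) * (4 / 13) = 170792 / 715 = 238.87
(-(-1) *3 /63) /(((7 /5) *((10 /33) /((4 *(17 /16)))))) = 0.48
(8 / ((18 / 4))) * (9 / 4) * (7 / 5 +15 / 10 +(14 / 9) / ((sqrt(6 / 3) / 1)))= 28 * sqrt(2) / 9 +58 / 5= 16.00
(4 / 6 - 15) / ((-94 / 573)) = 8213 / 94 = 87.37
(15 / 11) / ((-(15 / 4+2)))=-60 / 253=-0.24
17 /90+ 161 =14507 /90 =161.19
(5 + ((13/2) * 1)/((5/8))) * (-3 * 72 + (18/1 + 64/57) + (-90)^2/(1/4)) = 141339506/285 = 495928.09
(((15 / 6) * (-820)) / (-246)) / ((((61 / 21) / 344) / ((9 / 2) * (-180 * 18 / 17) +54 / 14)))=-873768600 / 1037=-842592.67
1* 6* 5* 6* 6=1080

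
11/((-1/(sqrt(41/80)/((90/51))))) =-187 * sqrt(205)/600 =-4.46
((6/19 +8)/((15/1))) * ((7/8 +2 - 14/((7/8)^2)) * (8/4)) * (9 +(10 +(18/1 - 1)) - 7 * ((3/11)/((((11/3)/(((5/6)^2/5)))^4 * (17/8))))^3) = -32487676855668020404063470877229209/52814255807235171120220625633280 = -615.13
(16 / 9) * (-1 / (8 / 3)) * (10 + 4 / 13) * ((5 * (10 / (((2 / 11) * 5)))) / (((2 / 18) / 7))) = -309540 / 13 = -23810.77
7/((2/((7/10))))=49/20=2.45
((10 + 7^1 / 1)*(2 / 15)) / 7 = 34 / 105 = 0.32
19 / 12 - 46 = -533 / 12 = -44.42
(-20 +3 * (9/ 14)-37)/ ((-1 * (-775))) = -771/ 10850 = -0.07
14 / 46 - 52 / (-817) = 6915 / 18791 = 0.37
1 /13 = 0.08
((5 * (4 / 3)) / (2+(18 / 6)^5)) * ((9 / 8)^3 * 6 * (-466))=-169857 / 1568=-108.33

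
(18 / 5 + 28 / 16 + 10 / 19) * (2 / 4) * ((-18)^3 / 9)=-180873 / 95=-1903.93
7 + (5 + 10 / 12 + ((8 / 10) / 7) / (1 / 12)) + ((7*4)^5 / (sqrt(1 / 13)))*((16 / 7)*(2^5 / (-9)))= 2983 / 210-1258815488*sqrt(13) / 9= -504302628.94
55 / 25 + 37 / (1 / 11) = 2046 / 5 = 409.20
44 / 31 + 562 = 17466 / 31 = 563.42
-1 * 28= -28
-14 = -14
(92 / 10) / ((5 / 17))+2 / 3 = 2396 / 75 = 31.95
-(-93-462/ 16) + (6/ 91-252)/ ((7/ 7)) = -94683/ 728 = -130.06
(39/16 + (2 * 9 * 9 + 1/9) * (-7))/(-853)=163057/122832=1.33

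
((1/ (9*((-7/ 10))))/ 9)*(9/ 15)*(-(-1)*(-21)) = 2/ 9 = 0.22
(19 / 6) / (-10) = -19 / 60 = -0.32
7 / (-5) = -7 / 5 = -1.40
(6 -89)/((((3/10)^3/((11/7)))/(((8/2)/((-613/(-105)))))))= -18260000/5517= -3309.77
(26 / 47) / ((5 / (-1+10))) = 234 / 235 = 1.00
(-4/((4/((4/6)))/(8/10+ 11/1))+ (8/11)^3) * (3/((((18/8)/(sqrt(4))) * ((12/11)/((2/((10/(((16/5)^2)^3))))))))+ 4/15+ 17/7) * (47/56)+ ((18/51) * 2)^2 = -2634218342574882743/795162276562500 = -3312.81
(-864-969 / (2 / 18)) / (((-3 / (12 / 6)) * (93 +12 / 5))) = 3550 / 53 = 66.98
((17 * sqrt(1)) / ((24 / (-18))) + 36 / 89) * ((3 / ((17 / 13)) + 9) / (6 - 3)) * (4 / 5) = -56256 / 1513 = -37.18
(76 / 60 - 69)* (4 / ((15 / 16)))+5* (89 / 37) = -2305763 / 8325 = -276.97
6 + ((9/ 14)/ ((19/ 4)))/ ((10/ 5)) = 6.07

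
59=59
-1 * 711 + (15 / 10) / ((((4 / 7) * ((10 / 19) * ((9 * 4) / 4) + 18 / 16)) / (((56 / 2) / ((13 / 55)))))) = -230941 / 351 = -657.95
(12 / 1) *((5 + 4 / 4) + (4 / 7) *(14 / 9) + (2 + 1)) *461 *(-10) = -1641160 / 3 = -547053.33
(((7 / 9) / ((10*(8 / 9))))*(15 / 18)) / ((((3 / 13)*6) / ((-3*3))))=-91 / 192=-0.47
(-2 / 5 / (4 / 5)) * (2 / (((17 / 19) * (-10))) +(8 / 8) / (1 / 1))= -33 / 85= -0.39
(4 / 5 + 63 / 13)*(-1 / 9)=-367 / 585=-0.63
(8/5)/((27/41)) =2.43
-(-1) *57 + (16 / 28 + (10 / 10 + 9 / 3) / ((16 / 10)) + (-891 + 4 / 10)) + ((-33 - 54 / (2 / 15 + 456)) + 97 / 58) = -861.97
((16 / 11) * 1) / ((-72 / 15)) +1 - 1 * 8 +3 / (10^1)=-2311 / 330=-7.00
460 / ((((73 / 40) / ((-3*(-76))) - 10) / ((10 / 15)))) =-2796800 / 91127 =-30.69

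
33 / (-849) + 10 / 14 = 1338 / 1981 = 0.68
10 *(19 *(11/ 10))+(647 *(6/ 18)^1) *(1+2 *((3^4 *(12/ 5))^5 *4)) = 4490819422700396482/ 9375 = 479020738421375.62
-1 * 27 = -27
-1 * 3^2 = -9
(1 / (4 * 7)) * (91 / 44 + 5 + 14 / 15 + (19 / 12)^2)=83227 / 221760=0.38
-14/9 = -1.56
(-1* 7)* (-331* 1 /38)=2317 /38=60.97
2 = 2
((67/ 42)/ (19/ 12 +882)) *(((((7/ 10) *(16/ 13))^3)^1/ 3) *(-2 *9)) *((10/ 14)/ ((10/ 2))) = -0.00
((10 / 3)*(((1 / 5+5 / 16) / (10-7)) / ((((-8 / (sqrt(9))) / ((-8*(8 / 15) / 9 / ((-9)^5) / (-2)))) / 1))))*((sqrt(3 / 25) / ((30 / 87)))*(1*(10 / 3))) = 1189*sqrt(3) / 717445350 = 0.00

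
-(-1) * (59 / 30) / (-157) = -59 / 4710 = -0.01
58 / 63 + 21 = 1381 / 63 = 21.92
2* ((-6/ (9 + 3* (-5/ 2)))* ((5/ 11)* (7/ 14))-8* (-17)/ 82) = 676/ 451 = 1.50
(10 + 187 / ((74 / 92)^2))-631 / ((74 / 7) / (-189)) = 31706845 / 2738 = 11580.29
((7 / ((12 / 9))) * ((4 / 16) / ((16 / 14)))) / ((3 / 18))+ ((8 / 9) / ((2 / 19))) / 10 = 22277 / 2880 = 7.74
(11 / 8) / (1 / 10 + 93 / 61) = 3355 / 3964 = 0.85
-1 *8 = -8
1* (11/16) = 11/16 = 0.69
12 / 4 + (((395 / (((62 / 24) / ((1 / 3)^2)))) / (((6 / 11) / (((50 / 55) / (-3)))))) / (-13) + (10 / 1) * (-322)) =-34996277 / 10881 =-3216.27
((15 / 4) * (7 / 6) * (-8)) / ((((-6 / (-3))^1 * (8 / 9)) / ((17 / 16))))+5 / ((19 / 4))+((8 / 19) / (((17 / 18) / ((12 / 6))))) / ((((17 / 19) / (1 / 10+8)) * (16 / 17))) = -4667269 / 413440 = -11.29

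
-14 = -14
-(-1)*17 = 17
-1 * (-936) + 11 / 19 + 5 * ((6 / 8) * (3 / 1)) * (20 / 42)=250555 / 266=941.94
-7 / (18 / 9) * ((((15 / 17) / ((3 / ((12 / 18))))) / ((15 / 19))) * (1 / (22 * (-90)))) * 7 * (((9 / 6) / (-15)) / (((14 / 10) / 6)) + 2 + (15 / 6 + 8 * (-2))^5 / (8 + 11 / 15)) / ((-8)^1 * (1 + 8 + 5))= 28625193337 / 20318791680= 1.41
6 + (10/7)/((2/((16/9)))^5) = 2807738/413343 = 6.79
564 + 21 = 585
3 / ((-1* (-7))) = 3 / 7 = 0.43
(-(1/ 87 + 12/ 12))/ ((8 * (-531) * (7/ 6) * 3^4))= 22/ 8731233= 0.00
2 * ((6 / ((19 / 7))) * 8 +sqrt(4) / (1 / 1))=748 / 19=39.37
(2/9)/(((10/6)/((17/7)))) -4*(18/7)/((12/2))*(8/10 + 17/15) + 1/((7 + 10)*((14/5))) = -10601/3570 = -2.97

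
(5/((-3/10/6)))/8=-25/2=-12.50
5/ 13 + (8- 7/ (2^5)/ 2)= 6885/ 832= 8.28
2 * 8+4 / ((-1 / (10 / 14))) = 92 / 7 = 13.14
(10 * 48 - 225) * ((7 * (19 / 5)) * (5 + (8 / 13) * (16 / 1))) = 1309119 / 13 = 100701.46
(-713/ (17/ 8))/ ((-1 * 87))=5704/ 1479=3.86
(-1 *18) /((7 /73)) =-1314 /7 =-187.71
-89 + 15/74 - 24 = -8347/74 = -112.80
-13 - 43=-56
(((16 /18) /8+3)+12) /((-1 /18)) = -272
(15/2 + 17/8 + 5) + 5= 157/8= 19.62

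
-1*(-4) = 4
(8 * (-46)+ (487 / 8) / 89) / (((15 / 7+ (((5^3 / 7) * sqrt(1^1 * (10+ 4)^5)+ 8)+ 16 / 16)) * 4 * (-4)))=0.00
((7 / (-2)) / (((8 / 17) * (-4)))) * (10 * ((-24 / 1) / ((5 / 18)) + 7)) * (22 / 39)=-519673 / 624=-832.81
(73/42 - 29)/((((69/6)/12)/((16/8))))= -9160/161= -56.89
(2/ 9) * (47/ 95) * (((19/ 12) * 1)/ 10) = 47/ 2700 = 0.02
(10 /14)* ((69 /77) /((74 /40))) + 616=12291788 /19943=616.35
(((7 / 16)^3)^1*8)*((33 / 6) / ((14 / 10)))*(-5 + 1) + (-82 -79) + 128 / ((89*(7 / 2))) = -171.12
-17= -17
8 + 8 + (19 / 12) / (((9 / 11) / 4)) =641 / 27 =23.74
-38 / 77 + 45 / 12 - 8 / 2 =-0.74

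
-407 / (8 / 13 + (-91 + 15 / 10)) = 10582 / 2311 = 4.58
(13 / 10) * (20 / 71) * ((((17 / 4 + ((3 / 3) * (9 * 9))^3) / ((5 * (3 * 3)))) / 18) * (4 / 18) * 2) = 27635153 / 258795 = 106.78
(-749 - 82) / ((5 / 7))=-5817 / 5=-1163.40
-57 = -57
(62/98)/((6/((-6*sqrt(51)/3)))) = -31*sqrt(51)/147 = -1.51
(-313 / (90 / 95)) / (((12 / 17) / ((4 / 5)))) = -101099 / 270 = -374.44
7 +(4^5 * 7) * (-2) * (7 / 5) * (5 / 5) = -100317 / 5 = -20063.40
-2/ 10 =-1/ 5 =-0.20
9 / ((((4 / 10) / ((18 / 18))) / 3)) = 135 / 2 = 67.50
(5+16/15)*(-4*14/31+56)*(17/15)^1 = 173264/465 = 372.61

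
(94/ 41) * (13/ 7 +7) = 5828/ 287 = 20.31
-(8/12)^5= -32/243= -0.13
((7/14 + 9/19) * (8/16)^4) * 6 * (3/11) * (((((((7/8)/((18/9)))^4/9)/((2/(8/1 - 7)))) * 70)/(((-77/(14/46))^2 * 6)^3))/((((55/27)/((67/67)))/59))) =36689681/5057687576494517012922368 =0.00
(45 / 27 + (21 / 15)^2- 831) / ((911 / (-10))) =124106 / 13665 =9.08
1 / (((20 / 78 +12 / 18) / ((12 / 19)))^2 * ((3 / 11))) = 1859 / 1083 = 1.72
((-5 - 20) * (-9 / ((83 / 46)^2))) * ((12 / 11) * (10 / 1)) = 57132000 / 75779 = 753.93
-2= -2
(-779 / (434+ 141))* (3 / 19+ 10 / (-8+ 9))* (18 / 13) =-142434 / 7475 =-19.05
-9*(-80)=720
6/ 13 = 0.46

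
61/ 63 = 0.97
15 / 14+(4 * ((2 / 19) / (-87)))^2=40987031 / 38253726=1.07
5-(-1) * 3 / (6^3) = 361 / 72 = 5.01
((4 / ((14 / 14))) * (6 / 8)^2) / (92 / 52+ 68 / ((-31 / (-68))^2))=112437 / 16438876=0.01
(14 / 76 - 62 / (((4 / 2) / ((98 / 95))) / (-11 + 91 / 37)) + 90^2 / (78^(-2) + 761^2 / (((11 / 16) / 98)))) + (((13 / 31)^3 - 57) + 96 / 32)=253824307962999860858033 / 1157030970051640898990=219.38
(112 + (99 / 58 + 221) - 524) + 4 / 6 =-32821 / 174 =-188.63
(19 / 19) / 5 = 1 / 5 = 0.20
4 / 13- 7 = -87 / 13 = -6.69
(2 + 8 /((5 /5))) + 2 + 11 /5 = 71 /5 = 14.20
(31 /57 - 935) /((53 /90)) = -1597920 /1007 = -1586.81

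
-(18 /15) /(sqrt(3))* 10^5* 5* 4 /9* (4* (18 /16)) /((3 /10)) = -4000000* sqrt(3) /3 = -2309401.08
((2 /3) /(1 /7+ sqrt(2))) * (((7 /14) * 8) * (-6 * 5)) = 560 /97 - 3920 * sqrt(2) /97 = -51.38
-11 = -11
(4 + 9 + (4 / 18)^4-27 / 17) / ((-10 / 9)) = -636553 / 61965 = -10.27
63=63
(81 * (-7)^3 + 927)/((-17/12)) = 322272/17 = 18957.18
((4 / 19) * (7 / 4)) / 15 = 7 / 285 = 0.02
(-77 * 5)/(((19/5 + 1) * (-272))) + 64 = 419717/6528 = 64.29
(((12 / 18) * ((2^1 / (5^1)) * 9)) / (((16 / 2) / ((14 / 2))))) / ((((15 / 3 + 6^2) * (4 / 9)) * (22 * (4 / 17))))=3213 / 144320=0.02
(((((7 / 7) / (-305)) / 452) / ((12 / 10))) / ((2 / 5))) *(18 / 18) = -0.00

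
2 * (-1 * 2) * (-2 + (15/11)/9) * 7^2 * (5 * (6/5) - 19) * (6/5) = -310856/55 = -5651.93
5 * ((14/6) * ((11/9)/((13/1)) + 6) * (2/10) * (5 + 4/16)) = 34937/468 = 74.65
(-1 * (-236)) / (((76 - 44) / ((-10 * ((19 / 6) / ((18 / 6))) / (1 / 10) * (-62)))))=868775 / 18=48265.28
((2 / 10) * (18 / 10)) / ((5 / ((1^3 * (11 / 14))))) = 99 / 1750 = 0.06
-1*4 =-4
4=4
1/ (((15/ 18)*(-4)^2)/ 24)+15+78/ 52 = 183/ 10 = 18.30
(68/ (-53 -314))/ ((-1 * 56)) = 17/ 5138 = 0.00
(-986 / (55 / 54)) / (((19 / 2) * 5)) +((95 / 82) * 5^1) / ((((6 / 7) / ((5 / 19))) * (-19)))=-52632721 / 2570700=-20.47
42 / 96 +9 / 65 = 599 / 1040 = 0.58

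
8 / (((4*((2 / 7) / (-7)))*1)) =-49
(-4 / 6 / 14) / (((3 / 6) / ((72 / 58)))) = -24 / 203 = -0.12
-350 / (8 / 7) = -1225 / 4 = -306.25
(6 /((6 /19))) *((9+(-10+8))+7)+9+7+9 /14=3957 /14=282.64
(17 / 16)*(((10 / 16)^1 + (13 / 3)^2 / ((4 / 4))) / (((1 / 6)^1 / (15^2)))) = 27830.86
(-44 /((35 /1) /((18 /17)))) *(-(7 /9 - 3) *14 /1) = -704 /17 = -41.41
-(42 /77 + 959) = -959.55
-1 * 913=-913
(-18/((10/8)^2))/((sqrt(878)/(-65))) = 1872 *sqrt(878)/2195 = 25.27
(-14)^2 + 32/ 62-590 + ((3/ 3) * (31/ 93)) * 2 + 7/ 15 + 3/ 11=-2005478/ 5115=-392.08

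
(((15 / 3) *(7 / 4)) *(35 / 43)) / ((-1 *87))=-1225 / 14964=-0.08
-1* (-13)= 13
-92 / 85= -1.08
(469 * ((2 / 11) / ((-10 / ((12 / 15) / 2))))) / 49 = -134 / 1925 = -0.07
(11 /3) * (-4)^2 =176 /3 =58.67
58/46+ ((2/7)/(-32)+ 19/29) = 142469/74704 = 1.91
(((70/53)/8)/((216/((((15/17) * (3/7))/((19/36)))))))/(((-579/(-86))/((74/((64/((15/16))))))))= 596625/6766524416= 0.00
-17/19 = -0.89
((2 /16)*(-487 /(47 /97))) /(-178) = 47239 /66928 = 0.71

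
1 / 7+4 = 29 / 7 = 4.14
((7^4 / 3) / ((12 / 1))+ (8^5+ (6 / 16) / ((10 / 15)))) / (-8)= -4728277 / 1152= -4104.41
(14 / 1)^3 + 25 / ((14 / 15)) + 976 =52455 / 14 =3746.79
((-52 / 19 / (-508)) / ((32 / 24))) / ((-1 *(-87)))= 13 / 279908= 0.00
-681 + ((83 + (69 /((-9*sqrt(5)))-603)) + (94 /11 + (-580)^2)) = 3687283 /11-23*sqrt(5) /15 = 335204.12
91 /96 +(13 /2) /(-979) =88465 /93984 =0.94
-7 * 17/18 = -6.61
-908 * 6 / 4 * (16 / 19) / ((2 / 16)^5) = -714080256 / 19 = -37583171.37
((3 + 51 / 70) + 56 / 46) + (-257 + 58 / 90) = -728585 / 2898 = -251.41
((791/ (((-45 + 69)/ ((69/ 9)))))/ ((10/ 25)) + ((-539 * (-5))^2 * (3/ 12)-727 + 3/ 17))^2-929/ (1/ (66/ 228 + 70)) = 375358288934134096771/ 113861376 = 3296625265921.03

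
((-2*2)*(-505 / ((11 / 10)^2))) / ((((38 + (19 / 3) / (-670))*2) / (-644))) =-130738440000 / 9239681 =-14149.67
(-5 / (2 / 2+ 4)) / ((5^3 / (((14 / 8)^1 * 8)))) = -14 / 125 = -0.11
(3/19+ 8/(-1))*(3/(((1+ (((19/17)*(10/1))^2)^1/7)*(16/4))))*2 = -904281/1448674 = -0.62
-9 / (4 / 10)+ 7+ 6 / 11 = -329 / 22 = -14.95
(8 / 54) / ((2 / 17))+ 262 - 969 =-19055 / 27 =-705.74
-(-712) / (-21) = -712 / 21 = -33.90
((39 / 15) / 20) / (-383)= -13 / 38300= -0.00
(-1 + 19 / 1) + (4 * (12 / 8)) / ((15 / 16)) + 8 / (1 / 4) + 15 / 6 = 589 / 10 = 58.90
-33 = -33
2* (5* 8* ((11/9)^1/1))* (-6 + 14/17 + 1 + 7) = 14080/51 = 276.08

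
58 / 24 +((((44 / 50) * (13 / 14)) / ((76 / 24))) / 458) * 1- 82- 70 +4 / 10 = -1363097887 / 9137100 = -149.18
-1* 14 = -14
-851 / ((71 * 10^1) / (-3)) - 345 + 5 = -238847 / 710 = -336.40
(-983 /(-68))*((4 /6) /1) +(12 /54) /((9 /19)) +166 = 484997 /2754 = 176.11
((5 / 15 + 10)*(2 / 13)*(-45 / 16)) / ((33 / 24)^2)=-2.36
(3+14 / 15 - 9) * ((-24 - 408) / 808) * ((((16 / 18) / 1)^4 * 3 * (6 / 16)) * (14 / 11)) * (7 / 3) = 7626752 / 1349865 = 5.65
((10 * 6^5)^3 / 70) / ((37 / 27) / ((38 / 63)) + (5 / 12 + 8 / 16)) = 10720217648332800 / 5089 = 2106546993187.82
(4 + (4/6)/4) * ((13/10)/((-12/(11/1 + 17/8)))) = -2275/384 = -5.92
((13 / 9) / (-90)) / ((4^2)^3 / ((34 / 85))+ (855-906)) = -13 / 8253090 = -0.00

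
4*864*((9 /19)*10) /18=17280 /19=909.47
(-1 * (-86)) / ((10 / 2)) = 86 / 5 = 17.20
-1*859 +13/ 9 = -7718/ 9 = -857.56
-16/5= -3.20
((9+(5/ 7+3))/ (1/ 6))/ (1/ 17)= 9078/ 7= 1296.86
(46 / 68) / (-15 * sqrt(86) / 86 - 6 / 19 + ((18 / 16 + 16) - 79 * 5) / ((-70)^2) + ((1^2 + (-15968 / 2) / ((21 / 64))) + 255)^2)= 3875461783200000 * sqrt(86) / 11036536739679856020265590999676259 + 12879713173280452691950800 / 11036536739679856020265590999676259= 0.00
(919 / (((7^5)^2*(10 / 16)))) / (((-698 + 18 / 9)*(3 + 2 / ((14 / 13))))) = -919 / 596829847530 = -0.00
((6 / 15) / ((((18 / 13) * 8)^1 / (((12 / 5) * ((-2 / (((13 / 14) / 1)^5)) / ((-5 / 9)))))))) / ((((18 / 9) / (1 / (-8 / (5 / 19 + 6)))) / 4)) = -48000792 / 67832375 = -0.71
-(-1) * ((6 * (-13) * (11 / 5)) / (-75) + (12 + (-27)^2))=92911 / 125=743.29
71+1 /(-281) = 19950 /281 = 71.00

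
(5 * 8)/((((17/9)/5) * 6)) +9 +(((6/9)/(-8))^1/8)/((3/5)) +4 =30.63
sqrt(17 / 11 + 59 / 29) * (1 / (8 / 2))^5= sqrt(364298) / 326656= 0.00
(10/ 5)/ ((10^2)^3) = 1/ 500000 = 0.00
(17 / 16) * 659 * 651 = 7293153 / 16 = 455822.06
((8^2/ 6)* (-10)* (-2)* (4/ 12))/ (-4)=-160/ 9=-17.78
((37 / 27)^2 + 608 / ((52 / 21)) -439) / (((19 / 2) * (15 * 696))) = -907819 / 469964430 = -0.00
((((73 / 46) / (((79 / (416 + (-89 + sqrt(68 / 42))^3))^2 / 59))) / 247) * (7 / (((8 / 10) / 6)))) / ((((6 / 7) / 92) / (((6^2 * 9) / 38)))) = 297908149516121776035 / 205023091- 73434860310458790 * sqrt(714) / 15771007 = 1328626312176.26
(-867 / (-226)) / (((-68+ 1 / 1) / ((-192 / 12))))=6936 / 7571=0.92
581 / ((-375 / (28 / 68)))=-4067 / 6375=-0.64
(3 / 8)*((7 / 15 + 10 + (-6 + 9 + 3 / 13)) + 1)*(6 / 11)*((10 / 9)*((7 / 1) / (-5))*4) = -40124 / 2145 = -18.71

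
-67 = -67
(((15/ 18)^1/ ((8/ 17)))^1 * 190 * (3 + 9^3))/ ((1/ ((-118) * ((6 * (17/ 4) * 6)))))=-4446474525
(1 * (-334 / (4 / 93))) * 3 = -46593 / 2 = -23296.50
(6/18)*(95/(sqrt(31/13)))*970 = 92150*sqrt(403)/93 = 19891.38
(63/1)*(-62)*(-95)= 371070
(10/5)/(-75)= -2/75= -0.03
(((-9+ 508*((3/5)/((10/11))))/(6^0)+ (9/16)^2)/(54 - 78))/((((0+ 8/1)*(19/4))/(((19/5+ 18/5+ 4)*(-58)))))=60616293/256000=236.78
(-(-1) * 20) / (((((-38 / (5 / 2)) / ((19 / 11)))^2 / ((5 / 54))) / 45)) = 3125 / 2904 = 1.08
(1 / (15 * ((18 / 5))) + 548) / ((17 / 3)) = 29593 / 306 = 96.71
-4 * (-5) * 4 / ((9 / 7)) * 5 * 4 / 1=11200 / 9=1244.44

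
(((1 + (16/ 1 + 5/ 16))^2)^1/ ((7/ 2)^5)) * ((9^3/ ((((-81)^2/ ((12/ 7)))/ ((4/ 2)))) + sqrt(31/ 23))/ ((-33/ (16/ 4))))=-76729 * sqrt(713)/ 25513026 - 306916/ 11647251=-0.11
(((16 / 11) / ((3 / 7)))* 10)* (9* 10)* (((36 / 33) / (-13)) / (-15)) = 17.09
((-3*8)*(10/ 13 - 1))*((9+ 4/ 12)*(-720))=-483840/ 13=-37218.46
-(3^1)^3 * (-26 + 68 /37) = 24138 /37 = 652.38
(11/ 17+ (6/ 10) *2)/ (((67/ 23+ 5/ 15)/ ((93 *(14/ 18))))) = 111941/ 2720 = 41.15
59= 59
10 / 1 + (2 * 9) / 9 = 12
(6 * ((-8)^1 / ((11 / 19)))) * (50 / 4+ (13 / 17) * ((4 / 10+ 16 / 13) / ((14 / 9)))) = -656184 / 595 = -1102.83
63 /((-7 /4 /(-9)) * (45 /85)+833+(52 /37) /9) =1426572 /18868319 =0.08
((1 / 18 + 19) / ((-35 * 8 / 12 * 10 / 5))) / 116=-49 / 13920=-0.00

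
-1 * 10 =-10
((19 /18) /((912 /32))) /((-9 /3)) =-1 /81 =-0.01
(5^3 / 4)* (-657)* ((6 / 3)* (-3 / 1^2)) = 246375 / 2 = 123187.50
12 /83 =0.14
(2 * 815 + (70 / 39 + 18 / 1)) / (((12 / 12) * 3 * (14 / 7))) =32171 / 117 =274.97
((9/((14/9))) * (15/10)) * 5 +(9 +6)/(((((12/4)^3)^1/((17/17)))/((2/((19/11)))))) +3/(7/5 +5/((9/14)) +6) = 144653515/3270204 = 44.23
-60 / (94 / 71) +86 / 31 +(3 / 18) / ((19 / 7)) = -7056433 / 166098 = -42.48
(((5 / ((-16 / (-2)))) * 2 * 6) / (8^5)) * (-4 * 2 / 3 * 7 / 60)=-7 / 98304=-0.00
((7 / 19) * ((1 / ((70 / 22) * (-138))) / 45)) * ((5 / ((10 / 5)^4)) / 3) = -11 / 5663520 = -0.00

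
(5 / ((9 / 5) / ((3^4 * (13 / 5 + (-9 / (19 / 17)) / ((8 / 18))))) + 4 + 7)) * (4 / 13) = 1061460 / 7588451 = 0.14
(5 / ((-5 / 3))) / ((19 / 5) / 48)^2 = -172800 / 361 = -478.67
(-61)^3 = -226981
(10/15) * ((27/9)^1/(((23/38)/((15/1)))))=1140/23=49.57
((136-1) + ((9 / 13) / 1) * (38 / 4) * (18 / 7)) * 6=82944 / 91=911.47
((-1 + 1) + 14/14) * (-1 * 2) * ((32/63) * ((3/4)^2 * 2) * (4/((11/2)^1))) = -64/77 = -0.83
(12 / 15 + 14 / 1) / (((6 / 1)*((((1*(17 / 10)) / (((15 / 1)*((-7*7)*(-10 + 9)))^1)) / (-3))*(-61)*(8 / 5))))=135975 / 4148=32.78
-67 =-67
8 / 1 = 8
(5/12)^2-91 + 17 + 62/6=-9143/144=-63.49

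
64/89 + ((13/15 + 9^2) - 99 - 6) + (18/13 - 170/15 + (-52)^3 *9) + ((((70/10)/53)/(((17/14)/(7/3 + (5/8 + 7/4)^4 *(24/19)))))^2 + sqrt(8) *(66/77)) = -3505352447165795008127/2769972039843840 + 12 *sqrt(2)/7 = -1265480.55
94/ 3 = 31.33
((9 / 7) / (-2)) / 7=-9 / 98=-0.09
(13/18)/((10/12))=13/15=0.87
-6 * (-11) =66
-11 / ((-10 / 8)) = 44 / 5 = 8.80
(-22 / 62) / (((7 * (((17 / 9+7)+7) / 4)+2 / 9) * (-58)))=198 / 907091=0.00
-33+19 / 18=-575 / 18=-31.94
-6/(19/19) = -6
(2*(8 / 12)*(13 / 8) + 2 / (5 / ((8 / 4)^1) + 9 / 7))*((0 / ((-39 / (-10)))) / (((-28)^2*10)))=0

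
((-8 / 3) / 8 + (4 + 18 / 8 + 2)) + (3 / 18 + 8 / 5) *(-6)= -2.68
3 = 3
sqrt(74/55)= sqrt(4070)/55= 1.16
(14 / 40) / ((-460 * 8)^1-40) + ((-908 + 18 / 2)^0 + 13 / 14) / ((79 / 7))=1003847 / 5877600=0.17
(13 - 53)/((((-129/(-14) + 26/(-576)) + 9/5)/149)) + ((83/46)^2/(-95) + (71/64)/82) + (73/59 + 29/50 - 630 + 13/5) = -10055943146640312329/8602575670275200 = -1168.95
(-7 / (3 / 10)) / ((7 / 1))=-10 / 3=-3.33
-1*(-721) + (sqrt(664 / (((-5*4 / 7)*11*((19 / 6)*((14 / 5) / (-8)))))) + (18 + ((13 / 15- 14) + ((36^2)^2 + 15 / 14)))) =4*sqrt(52041) / 209 + 352872017 / 210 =1680347.30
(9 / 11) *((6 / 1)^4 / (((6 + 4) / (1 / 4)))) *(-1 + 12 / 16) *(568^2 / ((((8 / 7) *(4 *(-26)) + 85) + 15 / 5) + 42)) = -137195856 / 715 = -191882.32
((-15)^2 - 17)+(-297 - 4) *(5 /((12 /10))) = -6277 /6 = -1046.17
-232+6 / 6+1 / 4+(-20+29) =-887 / 4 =-221.75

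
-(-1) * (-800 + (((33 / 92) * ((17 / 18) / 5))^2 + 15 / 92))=-6092803031 / 7617600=-799.83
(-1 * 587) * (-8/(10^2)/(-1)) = -1174/25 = -46.96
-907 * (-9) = 8163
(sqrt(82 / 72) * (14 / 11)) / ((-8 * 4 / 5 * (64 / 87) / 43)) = -43645 * sqrt(41) / 22528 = -12.41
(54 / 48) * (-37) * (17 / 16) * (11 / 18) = -6919 / 256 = -27.03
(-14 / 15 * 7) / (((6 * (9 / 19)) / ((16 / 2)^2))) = -59584 / 405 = -147.12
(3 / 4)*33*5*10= 2475 / 2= 1237.50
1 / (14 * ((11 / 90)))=45 / 77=0.58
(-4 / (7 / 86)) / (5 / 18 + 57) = -6192 / 7217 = -0.86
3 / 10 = 0.30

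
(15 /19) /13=15 /247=0.06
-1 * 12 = -12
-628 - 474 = -1102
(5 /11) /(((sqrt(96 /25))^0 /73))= 365 /11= 33.18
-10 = -10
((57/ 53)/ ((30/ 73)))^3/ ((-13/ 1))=-2668267603/ 1935401000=-1.38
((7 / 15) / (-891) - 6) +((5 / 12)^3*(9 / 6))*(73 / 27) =-3254447 / 570240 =-5.71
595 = 595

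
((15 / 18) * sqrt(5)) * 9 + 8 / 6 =4 / 3 + 15 * sqrt(5) / 2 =18.10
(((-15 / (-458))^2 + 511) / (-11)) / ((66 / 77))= -750327403 / 13844424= -54.20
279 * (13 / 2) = 3627 / 2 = 1813.50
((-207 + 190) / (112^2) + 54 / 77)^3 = 900896901690941 / 2627157993979904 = 0.34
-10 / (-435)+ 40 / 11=3502 / 957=3.66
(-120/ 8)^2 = 225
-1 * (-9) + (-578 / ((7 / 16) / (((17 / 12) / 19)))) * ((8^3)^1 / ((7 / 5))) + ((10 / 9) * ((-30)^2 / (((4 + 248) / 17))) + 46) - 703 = -306719062 / 8379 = -36605.69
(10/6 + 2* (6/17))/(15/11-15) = -1331/7650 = -0.17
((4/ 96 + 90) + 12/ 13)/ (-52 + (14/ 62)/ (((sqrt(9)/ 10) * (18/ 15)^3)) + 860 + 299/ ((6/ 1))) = 23754897/ 224131778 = 0.11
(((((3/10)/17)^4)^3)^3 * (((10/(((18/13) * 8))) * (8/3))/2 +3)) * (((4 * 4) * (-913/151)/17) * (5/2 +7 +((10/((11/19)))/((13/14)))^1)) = -0.00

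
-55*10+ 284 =-266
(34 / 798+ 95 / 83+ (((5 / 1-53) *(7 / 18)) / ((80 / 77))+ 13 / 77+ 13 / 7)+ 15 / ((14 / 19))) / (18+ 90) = 1134073 / 21857220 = 0.05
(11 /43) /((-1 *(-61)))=11 /2623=0.00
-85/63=-1.35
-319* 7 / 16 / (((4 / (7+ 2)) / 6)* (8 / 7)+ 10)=-422037 / 30496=-13.84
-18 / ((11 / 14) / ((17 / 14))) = -306 / 11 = -27.82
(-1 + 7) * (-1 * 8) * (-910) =43680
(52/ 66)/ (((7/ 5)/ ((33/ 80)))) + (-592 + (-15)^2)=-20539/ 56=-366.77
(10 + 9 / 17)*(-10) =-1790 / 17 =-105.29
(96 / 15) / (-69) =-32 / 345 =-0.09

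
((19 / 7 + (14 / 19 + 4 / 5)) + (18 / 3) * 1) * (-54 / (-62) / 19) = 184059 / 391685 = 0.47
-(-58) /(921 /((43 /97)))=2494 /89337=0.03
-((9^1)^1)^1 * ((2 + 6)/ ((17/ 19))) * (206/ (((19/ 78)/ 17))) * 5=-5784480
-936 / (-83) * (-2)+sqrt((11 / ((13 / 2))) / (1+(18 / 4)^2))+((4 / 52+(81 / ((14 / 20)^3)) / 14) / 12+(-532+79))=-14740201093 / 31088148+2 * sqrt(24310) / 1105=-473.86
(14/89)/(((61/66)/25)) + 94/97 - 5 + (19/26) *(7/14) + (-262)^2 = 68644.59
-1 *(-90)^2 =-8100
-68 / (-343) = 68 / 343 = 0.20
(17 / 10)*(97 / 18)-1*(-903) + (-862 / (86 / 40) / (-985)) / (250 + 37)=399173141093 / 437611860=912.16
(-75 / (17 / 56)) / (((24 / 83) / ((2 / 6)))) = -14525 / 51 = -284.80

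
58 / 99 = 0.59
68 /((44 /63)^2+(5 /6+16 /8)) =539784 /26363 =20.48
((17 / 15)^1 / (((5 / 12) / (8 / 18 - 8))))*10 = -9248 / 45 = -205.51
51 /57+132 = 2525 /19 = 132.89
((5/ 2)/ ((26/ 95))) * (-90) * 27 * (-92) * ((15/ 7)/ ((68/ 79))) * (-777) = -1745979148125/ 442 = -3950179068.16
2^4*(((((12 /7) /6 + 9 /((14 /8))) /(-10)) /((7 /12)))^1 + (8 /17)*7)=157504 /4165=37.82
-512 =-512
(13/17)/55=13/935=0.01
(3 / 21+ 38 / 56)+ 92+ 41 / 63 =93.47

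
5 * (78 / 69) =130 / 23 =5.65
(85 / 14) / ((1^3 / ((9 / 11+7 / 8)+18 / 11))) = 24905 / 1232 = 20.22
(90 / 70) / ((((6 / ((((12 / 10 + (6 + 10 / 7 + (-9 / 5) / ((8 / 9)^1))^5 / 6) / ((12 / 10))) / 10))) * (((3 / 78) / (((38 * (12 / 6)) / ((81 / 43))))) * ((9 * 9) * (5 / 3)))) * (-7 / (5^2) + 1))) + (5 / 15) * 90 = 101413992478751620453 / 569102811217920000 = 178.20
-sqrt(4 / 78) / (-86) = sqrt(78) / 3354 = 0.00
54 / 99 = 6 / 11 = 0.55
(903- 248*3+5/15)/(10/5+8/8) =478/9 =53.11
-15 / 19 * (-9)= 135 / 19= 7.11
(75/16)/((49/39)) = 2925/784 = 3.73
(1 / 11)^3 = 1 / 1331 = 0.00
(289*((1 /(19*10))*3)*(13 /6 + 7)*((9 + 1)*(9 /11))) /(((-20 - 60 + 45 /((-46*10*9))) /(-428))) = 15061320 /8227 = 1830.72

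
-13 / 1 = -13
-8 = -8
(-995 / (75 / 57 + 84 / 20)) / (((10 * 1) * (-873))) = 18905 / 914904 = 0.02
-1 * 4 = -4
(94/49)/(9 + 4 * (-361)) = -94/70315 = -0.00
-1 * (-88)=88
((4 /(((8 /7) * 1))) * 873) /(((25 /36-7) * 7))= -15714 /227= -69.22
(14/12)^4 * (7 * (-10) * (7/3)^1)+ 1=-586301/1944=-301.60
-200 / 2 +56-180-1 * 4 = -228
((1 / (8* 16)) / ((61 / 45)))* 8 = 45 / 976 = 0.05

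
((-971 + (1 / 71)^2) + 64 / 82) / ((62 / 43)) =-4311306807 / 6407111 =-672.89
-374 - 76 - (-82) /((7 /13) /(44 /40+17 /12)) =-14017 /210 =-66.75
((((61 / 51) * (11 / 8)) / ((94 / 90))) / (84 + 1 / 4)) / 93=3355 / 16694306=0.00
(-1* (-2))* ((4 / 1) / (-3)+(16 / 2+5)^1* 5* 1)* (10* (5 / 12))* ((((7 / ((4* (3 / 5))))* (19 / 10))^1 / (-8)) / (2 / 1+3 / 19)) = -12066425 / 70848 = -170.31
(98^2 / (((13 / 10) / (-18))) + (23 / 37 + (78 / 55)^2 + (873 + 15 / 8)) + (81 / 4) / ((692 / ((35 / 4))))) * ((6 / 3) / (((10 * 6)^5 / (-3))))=2128147100058437 / 2087860769280000000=0.00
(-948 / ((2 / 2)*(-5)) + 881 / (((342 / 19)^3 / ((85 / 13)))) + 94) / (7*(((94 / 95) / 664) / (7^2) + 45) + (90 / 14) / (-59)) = 10037619614059 / 11106447688206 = 0.90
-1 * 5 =-5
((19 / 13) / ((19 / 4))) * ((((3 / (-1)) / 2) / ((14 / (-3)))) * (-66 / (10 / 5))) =-297 / 91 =-3.26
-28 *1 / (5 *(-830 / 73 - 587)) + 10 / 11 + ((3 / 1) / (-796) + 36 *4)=25193472329 / 173850380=144.91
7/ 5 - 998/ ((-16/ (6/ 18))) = 2663/ 120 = 22.19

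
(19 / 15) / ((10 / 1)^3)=0.00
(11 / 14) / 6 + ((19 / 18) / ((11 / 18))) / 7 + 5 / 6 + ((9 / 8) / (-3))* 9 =-1333 / 616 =-2.16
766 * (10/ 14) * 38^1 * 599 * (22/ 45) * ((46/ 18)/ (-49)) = -8822460152/ 27783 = -317548.87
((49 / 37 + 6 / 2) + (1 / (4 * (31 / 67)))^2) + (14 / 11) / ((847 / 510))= 4075832983 / 757221872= 5.38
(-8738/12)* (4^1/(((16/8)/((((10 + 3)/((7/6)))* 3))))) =-340782/7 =-48683.14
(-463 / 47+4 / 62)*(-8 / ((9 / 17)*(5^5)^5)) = 646408 / 1302659511566162109375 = 0.00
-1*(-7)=7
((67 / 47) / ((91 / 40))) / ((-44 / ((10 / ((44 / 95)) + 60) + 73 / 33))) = -1852885 / 1552551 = -1.19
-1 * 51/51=-1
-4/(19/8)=-32/19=-1.68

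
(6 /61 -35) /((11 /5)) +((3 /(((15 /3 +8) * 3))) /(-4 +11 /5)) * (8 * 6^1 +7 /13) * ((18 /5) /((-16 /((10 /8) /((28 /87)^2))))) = -29109826595 /2844954112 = -10.23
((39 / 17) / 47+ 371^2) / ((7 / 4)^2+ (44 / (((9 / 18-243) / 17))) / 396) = 7680667828320 / 170459459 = 45058.62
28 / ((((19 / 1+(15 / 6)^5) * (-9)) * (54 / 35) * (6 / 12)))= -31360 / 907119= -0.03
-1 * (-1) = 1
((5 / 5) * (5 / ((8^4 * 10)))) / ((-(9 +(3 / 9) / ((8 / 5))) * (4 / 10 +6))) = -15 / 7241728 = -0.00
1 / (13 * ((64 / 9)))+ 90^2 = 6739209 / 832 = 8100.01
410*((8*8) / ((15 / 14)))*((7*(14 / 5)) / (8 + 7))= 7200256 / 225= 32001.14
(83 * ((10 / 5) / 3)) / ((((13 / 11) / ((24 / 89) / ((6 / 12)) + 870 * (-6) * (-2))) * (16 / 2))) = 70697242 / 1157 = 61103.93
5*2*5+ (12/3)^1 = 54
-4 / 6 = -2 / 3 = -0.67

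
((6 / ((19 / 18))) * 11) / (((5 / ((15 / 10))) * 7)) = 1782 / 665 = 2.68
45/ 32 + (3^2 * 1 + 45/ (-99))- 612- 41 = -226353/ 352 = -643.05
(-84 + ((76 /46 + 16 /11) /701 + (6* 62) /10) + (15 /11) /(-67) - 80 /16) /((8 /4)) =-25.91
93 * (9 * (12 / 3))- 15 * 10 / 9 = 9994 / 3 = 3331.33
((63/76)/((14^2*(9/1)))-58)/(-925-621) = 0.04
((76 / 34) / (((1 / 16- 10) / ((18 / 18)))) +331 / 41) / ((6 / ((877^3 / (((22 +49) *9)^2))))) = 586679222068745 / 271508149098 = 2160.82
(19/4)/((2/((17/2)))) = 20.19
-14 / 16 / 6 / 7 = -1 / 48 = -0.02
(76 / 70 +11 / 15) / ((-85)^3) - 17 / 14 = -22371751 / 18423750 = -1.21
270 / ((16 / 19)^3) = 925965 / 2048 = 452.13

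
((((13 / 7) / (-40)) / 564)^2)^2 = 28561 / 621940074454056960000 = 0.00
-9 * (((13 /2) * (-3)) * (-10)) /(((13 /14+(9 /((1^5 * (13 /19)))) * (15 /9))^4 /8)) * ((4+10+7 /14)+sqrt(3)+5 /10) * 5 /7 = -165050134704000 /299195929992961 - 11003342313600 * sqrt(3) /299195929992961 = -0.62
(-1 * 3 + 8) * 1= 5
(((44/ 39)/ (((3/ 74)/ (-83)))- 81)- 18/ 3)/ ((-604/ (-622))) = -87212797/ 35334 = -2468.24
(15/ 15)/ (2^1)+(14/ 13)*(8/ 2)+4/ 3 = 479/ 78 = 6.14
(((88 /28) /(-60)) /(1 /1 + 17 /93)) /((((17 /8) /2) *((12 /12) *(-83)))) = 0.00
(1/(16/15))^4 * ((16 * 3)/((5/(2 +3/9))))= 70875/4096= 17.30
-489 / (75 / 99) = -16137 / 25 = -645.48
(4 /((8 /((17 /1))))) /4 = 17 /8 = 2.12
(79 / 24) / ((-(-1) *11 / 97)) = 29.03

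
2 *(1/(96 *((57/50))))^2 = 625/3742848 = 0.00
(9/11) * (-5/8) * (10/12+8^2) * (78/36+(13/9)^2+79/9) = -4105895/9504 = -432.02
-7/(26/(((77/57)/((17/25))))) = -13475/25194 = -0.53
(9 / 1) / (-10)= -9 / 10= -0.90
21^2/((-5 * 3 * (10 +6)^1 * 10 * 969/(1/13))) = -49/3359200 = -0.00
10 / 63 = 0.16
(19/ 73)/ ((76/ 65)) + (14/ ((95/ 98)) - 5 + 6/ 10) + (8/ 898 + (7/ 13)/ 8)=3348771447/ 323836760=10.34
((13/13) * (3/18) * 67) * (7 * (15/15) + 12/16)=2077/24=86.54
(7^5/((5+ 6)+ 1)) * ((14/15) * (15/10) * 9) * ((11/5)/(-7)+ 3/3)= 302526/25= 12101.04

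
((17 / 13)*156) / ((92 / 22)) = 1122 / 23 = 48.78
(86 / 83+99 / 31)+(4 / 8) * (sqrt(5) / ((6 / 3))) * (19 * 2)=10883 / 2573+19 * sqrt(5) / 2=25.47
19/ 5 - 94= -451/ 5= -90.20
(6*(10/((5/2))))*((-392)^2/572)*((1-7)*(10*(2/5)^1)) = -22127616/143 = -154738.57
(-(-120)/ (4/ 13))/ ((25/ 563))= 8782.80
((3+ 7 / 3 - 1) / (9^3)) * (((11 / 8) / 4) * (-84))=-1001 / 5832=-0.17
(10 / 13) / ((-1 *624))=-5 / 4056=-0.00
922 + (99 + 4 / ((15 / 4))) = 15331 / 15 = 1022.07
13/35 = 0.37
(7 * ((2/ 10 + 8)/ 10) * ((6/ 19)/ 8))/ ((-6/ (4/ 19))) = -287/ 36100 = -0.01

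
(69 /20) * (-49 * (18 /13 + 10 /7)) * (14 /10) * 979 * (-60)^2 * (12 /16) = -22878713088 /13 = -1759901006.77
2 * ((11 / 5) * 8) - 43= -39 / 5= -7.80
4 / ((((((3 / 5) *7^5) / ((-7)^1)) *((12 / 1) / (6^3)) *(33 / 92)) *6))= -1840 / 79233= -0.02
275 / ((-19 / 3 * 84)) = -275 / 532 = -0.52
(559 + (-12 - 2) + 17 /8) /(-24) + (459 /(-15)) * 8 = -85631 /320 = -267.60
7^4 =2401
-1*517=-517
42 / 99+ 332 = 10970 / 33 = 332.42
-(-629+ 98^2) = -8975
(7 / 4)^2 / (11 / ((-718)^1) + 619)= 0.00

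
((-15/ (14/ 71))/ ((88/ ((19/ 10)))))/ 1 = -4047/ 2464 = -1.64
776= 776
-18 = -18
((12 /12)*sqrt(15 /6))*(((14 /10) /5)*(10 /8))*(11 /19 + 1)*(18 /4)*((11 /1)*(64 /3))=5544*sqrt(10) /19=922.72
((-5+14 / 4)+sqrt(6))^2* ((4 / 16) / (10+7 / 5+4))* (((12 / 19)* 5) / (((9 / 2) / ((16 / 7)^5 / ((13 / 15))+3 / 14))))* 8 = 1577545950 / 29059303-6310183800* sqrt(6) / 319652333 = 5.93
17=17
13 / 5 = 2.60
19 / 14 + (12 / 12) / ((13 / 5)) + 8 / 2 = 1045 / 182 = 5.74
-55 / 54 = -1.02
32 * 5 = 160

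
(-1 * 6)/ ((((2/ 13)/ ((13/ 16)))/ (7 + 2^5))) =-19773/ 16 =-1235.81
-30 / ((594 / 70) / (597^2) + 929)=-20790525 / 643813274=-0.03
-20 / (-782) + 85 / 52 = 33755 / 20332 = 1.66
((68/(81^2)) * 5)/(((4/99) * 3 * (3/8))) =7480/6561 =1.14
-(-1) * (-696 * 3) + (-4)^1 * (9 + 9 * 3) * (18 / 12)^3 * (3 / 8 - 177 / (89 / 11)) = 2976759 / 356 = 8361.68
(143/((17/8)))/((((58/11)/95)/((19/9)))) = 2559.63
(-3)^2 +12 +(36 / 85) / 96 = 14283 / 680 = 21.00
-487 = -487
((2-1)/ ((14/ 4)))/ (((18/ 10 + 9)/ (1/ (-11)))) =-5/ 2079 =-0.00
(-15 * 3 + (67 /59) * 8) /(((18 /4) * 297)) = -0.03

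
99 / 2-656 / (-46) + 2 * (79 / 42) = 65227 / 966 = 67.52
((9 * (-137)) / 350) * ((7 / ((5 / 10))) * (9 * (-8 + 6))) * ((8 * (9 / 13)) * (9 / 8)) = 1797714 / 325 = 5531.43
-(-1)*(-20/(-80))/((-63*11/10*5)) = -1/1386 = -0.00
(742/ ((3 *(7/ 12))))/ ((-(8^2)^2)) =-0.10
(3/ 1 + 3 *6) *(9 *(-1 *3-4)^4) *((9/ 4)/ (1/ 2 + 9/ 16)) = 16336404/ 17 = 960964.94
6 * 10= 60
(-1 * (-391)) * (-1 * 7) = -2737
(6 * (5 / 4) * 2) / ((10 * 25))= 3 / 50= 0.06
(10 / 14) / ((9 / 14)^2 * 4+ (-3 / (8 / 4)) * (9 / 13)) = 910 / 783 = 1.16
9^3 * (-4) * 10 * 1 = -29160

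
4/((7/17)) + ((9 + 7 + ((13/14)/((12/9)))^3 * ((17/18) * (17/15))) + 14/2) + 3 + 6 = 73891893/1756160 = 42.08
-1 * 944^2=-891136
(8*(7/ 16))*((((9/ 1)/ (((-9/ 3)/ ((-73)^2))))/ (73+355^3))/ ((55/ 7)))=-0.00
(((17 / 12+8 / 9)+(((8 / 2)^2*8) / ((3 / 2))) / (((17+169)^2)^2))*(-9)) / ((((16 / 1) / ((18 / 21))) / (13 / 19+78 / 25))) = -7873234525 / 1861818336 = -4.23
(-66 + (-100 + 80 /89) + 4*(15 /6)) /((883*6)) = -6902 /235761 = -0.03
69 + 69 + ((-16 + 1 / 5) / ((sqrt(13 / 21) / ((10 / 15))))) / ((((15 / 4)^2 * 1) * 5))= 138 - 2528 * sqrt(273) / 219375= 137.81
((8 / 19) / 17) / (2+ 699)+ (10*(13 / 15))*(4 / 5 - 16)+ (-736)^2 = 1839339089392 / 3396345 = 541564.27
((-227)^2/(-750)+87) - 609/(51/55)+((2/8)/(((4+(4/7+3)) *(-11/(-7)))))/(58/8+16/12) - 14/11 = -639.74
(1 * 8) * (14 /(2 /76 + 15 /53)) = 32224 /89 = 362.07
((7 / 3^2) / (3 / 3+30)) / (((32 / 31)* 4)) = 7 / 1152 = 0.01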